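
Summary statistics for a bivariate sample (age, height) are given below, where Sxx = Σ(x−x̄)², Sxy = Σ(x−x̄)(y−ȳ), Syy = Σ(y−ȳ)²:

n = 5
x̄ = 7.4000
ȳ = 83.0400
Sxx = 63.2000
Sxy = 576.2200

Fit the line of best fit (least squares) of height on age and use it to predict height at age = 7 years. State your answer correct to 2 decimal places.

79.39

b = Sxy/Sxx = 576.22/63.2 = 9.117405
a = ȳ − b·x̄ = 83.04 − 9.117405·7.4 = 15.571203
ŷ(7) = a + b·7 = 15.571203 + 9.117405·7 = 79.393038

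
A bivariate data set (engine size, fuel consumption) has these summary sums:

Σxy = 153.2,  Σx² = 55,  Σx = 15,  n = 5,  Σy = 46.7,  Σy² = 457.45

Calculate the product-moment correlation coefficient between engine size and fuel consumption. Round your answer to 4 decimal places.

Sxx = Σx² − (Σx)²/n = 55 − 45 = 10
Sxy = Σxy − (Σx)(Σy)/n = 153.2 − 140.1 = 13.1
Syy = Σy² − (Σy)²/n = 457.45 − 436.178 = 21.272
r = Sxy/√(Sxx·Syy) = 13.1/√(212.72) = 13.1/14.584924 = 0.898188

0.8982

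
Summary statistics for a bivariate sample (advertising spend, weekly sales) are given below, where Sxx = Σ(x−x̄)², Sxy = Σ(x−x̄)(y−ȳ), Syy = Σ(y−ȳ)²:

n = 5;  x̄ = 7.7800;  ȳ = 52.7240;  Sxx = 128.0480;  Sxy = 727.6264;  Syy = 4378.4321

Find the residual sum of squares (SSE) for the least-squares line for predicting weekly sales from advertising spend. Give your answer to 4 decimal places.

243.7312

b = Sxy/Sxx = 727.6264/128.048 = 5.682450
SSE = Syy − b·Sxy = 4378.4321 − 5.682450·727.6264 = 243.731222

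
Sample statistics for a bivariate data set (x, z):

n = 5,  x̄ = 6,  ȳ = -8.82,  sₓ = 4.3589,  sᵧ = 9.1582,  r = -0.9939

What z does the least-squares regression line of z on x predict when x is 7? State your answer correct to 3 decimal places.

-10.908

b = r · sᵧ/sₓ = -0.9939 · 9.1582/4.3589 = -2.088218
a = ȳ − b·x̄ = -8.82 − (-2.088218)·6 = 3.709310
ŷ(7) = a + b·7 = 3.709310 + (-2.088218)·7 = -10.908218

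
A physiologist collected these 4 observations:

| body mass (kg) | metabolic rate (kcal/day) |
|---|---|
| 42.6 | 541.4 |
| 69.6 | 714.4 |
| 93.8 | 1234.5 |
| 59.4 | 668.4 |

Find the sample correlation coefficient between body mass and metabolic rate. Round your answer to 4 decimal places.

n = 4, Σx = 265.4, Σy = 3158.7, Σxy = 228284.94, Σx² = 18985.72, Σy² = 2774230.13
Sxx = Σx² − (Σx)²/n = 18985.72 − 17609.29 = 1376.43
Sxy = Σxy − (Σx)(Σy)/n = 228284.94 − 209579.745 = 18705.195
Syy = Σy² − (Σy)²/n = 2774230.13 − 2494346.4225 = 279883.7075
r = Sxy/√(Sxx·Syy) = 18705.195/√(385240331.514225) = 18705.195/19627.540129 = 0.953008

0.9530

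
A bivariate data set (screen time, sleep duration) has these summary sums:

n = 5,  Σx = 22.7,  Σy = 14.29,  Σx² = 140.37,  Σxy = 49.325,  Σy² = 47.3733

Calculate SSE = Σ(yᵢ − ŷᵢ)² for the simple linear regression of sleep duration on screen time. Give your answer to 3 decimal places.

0.051

Sxx = Σx² − (Σx)²/n = 140.37 − 103.058 = 37.312
Sxy = Σxy − (Σx)(Σy)/n = 49.325 − 64.8766 = -15.5516
Syy = Σy² − (Σy)²/n = 47.3733 − 40.84082 = 6.53248
b = Sxy/Sxx = -15.5516/37.312 = -0.416799
SSE = Syy − b·Sxy = 6.53248 − (-0.416799)·(-15.5516) = 0.050590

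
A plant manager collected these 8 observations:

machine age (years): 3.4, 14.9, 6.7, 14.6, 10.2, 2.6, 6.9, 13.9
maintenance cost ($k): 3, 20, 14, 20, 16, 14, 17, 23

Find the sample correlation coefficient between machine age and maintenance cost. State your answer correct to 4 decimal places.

0.7954

n = 8, Σx = 73.2, Σy = 127, Σxy = 1330.6, Σx² = 843.24, Σy² = 2275
Sxx = Σx² − (Σx)²/n = 843.24 − 669.78 = 173.46
Sxy = Σxy − (Σx)(Σy)/n = 1330.6 − 1162.05 = 168.55
Syy = Σy² − (Σy)²/n = 2275 − 2016.125 = 258.875
r = Sxy/√(Sxx·Syy) = 168.55/√(44904.4575) = 168.55/211.906719 = 0.795397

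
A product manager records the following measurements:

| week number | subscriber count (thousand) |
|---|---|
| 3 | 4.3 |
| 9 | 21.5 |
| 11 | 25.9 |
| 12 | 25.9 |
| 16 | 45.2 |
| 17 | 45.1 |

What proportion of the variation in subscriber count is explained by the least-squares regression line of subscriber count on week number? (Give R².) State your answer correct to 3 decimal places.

n = 6, Σx = 68, Σy = 167.9, Σxy = 2292, Σx² = 900, Σy² = 5899.41
Sxx = Σx² − (Σx)²/n = 900 − 770.666667 = 129.333333
Sxy = Σxy − (Σx)(Σy)/n = 2292 − 1902.866667 = 389.133333
Syy = Σy² − (Σy)²/n = 5899.41 − 4698.401667 = 1201.008333
R² = Sxy²/(Sxx·Syy) = (389.133333)²/(129.333333·1201.008333) = 0.974856

0.975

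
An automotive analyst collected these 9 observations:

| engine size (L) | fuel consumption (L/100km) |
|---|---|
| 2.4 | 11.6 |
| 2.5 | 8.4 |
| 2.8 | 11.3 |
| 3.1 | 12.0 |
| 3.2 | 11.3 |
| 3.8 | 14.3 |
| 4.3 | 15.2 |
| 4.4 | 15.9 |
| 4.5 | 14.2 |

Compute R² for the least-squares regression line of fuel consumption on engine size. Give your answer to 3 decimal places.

n = 9, Σx = 31, Σy = 114.2, Σxy = 407.4, Σx² = 112.24, Σy² = 1494.48
Sxx = Σx² − (Σx)²/n = 112.24 − 106.777778 = 5.462222
Sxy = Σxy − (Σx)(Σy)/n = 407.4 − 393.355556 = 14.044444
Syy = Σy² − (Σy)²/n = 1494.48 − 1449.071111 = 45.408889
R² = Sxy²/(Sxx·Syy) = (14.044444)²/(5.462222·45.408889) = 0.795241

0.795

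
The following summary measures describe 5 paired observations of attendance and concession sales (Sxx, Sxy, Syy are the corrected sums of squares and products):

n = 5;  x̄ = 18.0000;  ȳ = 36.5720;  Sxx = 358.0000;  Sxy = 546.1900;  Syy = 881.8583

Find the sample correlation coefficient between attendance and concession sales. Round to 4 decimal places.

r = Sxy/√(Sxx·Syy) = 546.19/√(315705.2714) = 546.19/561.876562 = 0.972082

0.9721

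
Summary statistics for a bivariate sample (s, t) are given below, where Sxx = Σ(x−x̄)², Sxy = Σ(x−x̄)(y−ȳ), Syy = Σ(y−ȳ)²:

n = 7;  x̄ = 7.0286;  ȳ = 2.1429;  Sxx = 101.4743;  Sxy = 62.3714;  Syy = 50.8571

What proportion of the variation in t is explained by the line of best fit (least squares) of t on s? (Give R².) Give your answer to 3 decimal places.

0.754

R² = Sxy²/(Sxx·Syy) = (62.3714)²/(101.4743·50.8571) = 0.753812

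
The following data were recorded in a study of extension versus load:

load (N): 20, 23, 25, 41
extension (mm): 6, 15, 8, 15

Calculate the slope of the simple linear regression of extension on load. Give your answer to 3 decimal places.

n = 4, Σx = 109, Σy = 44, Σxy = 1280, Σx² = 3235
Sxx = Σx² − (Σx)²/n = 3235 − 2970.25 = 264.75
Sxy = Σxy − (Σx)(Σy)/n = 1280 − 1199 = 81
b = Sxy/Sxx = 81/264.75 = 0.305949

0.306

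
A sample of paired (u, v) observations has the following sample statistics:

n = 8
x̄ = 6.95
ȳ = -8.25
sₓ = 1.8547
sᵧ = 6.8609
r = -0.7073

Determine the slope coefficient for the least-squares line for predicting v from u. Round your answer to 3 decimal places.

b = r · sᵧ/sₓ = -0.7073 · 6.8609/1.8547 = -2.616442

-2.616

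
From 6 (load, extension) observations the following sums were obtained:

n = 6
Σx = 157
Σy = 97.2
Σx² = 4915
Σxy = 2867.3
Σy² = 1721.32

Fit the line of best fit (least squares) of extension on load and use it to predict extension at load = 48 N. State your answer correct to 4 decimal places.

24.9649

Sxx = Σx² − (Σx)²/n = 4915 − 4108.166667 = 806.833333
Sxy = Σxy − (Σx)(Σy)/n = 2867.3 − 2543.4 = 323.9
b = Sxy/Sxx = 323.9/806.833333 = 0.401446
a = ȳ − b·x̄ = 16.2 − 0.401446·26.166667 = 5.695497
ŷ(48) = a + b·48 = 5.695497 + 0.401446·48 = 24.964904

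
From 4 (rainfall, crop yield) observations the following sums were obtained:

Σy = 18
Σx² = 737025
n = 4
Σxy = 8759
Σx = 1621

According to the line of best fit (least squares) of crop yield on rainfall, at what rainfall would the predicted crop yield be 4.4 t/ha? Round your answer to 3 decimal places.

Sxx = Σx² − (Σx)²/n = 737025 − 656910.25 = 80114.75
Sxy = Σxy − (Σx)(Σy)/n = 8759 − 7294.5 = 1464.5
b = Sxy/Sxx = 1464.5/80114.75 = 0.018280
a = ȳ − b·x̄ = 4.5 − 0.018280·405.25 = -2.907982
Set a + b·x = 4.4: x = (4.4 − (-2.907982)) / 0.018280 = 399.779549

399.780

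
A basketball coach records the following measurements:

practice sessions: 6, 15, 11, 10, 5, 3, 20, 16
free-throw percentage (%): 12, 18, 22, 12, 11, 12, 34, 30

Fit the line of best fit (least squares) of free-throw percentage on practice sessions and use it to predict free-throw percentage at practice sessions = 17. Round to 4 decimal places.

27.2525

n = 8, Σx = 86, Σy = 151, Σxy = 1955, Σx² = 1172
Sxx = Σx² − (Σx)²/n = 1172 − 924.5 = 247.5
Sxy = Σxy − (Σx)(Σy)/n = 1955 − 1623.25 = 331.75
b = Sxy/Sxx = 331.75/247.5 = 1.340404
a = ȳ − b·x̄ = 18.875 − 1.340404·10.75 = 4.465657
ŷ(17) = a + b·17 = 4.465657 + 1.340404·17 = 27.252525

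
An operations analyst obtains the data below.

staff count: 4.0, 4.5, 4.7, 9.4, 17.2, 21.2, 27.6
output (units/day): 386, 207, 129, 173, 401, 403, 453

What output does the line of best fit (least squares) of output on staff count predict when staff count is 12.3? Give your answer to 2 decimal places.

n = 7, Σx = 88.6, Σy = 2152, Σxy = 32651.6, Σx² = 1653.74
Sxx = Σx² − (Σx)²/n = 1653.74 − 1121.422857 = 532.317143
Sxy = Σxy − (Σx)(Σy)/n = 32651.6 − 27238.171429 = 5413.428571
b = Sxy/Sxx = 5413.428571/532.317143 = 10.169555
a = ȳ − b·x̄ = 307.428571 − 10.169555·12.657143 = 178.711058
ŷ(12.3) = a + b·12.3 = 178.711058 + 10.169555·12.3 = 303.796587

303.80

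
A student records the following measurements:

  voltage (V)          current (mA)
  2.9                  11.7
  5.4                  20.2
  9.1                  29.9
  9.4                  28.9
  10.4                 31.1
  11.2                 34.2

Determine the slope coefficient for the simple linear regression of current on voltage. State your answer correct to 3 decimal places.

2.597

n = 6, Σx = 48.4, Σy = 156, Σxy = 1393.24, Σx² = 442.34
Sxx = Σx² − (Σx)²/n = 442.34 − 390.426667 = 51.913333
Sxy = Σxy − (Σx)(Σy)/n = 1393.24 − 1258.4 = 134.84
b = Sxy/Sxx = 134.84/51.913333 = 2.597406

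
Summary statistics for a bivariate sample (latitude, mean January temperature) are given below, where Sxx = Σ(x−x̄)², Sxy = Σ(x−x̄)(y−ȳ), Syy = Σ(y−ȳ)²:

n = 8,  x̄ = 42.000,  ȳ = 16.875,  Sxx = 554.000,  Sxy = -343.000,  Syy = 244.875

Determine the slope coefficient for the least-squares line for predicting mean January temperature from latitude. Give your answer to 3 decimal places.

b = Sxy/Sxx = -343/554 = -0.619134

-0.619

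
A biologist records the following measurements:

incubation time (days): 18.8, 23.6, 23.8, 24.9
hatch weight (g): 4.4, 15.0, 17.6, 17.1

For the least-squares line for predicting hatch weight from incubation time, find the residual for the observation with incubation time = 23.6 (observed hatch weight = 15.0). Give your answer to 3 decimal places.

n = 4, Σx = 91.1, Σy = 54.1, Σxy = 1281.39, Σx² = 2096.85
Sxx = Σx² − (Σx)²/n = 2096.85 − 2074.8025 = 22.0475
Sxy = Σxy − (Σx)(Σy)/n = 1281.39 − 1232.1275 = 49.2625
b = Sxy/Sxx = 49.2625/22.0475 = 2.234380
a = ȳ − b·x̄ = 13.525 − 2.234380·22.775 = -37.363012
ŷ(23.6) = -37.363012 + 2.234380·23.6 = 15.368364
residual = y − ŷ = 15.0 − 15.368364 = -0.368364

-0.368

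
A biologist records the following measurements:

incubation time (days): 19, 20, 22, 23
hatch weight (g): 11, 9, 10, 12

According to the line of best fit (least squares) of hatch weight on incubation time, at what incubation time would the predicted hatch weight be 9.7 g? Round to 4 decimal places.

18.3333

n = 4, Σx = 84, Σy = 42, Σxy = 885, Σx² = 1774
Sxx = Σx² − (Σx)²/n = 1774 − 1764 = 10
Sxy = Σxy − (Σx)(Σy)/n = 885 − 882 = 3
b = Sxy/Sxx = 3/10 = 0.3
a = ȳ − b·x̄ = 10.5 − 0.3·21 = 4.2
Set a + b·x = 9.7: x = (9.7 − 4.2) / 0.3 = 18.333333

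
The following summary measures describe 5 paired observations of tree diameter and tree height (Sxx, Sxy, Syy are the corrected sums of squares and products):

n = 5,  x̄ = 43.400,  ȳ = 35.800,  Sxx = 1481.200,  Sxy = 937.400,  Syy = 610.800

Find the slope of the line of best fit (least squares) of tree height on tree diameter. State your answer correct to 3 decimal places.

b = Sxy/Sxx = 937.4/1481.2 = 0.632865

0.633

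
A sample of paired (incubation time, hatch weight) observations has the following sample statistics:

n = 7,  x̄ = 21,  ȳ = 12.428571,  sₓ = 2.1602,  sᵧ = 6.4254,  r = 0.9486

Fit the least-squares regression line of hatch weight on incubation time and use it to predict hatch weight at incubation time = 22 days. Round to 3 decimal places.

b = r · sᵧ/sₓ = 0.9486 · 6.4254/2.1602 = 2.821560
a = ȳ − b·x̄ = 12.428571 − 2.821560·21 = -46.824194
ŷ(22) = a + b·22 = -46.824194 + 2.821560·22 = 15.250131

15.250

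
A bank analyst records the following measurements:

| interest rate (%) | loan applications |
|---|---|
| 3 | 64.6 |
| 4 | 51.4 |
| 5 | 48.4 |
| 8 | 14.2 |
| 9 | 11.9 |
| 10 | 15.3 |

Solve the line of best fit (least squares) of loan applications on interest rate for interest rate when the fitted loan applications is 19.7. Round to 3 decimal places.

8.378

n = 6, Σx = 39, Σy = 205.8, Σxy = 1015.1, Σx² = 295
Sxx = Σx² − (Σx)²/n = 295 − 253.5 = 41.5
Sxy = Σxy − (Σx)(Σy)/n = 1015.1 − 1337.7 = -322.6
b = Sxy/Sxx = -322.6/41.5 = -7.773494
a = ȳ − b·x̄ = 34.3 − (-7.773494)·6.5 = 84.827711
Set a + b·x = 19.7: x = (19.7 − 84.827711) / (-7.773494) = 8.378177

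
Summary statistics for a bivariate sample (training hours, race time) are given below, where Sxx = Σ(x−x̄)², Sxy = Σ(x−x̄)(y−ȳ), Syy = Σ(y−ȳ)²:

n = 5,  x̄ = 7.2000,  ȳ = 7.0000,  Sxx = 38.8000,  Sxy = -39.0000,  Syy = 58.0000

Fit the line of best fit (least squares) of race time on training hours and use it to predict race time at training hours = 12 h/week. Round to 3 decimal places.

2.175

b = Sxy/Sxx = -39/38.8 = -1.005155
a = ȳ − b·x̄ = 7 − (-1.005155)·7.2 = 14.237113
ŷ(12) = a + b·12 = 14.237113 + (-1.005155)·12 = 2.175258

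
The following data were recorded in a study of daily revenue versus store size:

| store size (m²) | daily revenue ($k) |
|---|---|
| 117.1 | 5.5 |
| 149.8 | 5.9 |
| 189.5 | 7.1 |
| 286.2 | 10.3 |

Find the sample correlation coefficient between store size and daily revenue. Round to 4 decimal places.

n = 4, Σx = 742.6, Σy = 28.8, Σxy = 5821.18, Σx² = 153973.14, Σy² = 221.56
Sxx = Σx² − (Σx)²/n = 153973.14 − 137863.69 = 16109.45
Sxy = Σxy − (Σx)(Σy)/n = 5821.18 − 5346.72 = 474.46
Syy = Σy² − (Σy)²/n = 221.56 − 207.36 = 14.2
r = Sxy/√(Sxx·Syy) = 474.46/√(228754.19) = 474.46/478.282542 = 0.992008

0.9920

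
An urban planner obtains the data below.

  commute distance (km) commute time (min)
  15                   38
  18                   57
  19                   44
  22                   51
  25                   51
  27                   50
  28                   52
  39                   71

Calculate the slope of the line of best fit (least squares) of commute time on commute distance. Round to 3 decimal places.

n = 8, Σx = 193, Σy = 414, Σxy = 10404, Σx² = 5053
Sxx = Σx² − (Σx)²/n = 5053 − 4656.125 = 396.875
Sxy = Σxy − (Σx)(Σy)/n = 10404 − 9987.75 = 416.25
b = Sxy/Sxx = 416.25/396.875 = 1.048819

1.049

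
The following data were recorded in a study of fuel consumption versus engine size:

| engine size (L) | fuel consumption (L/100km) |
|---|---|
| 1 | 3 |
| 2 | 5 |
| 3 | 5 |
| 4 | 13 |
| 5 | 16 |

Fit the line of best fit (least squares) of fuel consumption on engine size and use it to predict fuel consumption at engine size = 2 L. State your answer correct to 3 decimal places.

n = 5, Σx = 15, Σy = 42, Σxy = 160, Σx² = 55
Sxx = Σx² − (Σx)²/n = 55 − 45 = 10
Sxy = Σxy − (Σx)(Σy)/n = 160 − 126 = 34
b = Sxy/Sxx = 34/10 = 3.4
a = ȳ − b·x̄ = 8.4 − 3.4·3 = -1.8
ŷ(2) = a + b·2 = -1.8 + 3.4·2 = 5

5.000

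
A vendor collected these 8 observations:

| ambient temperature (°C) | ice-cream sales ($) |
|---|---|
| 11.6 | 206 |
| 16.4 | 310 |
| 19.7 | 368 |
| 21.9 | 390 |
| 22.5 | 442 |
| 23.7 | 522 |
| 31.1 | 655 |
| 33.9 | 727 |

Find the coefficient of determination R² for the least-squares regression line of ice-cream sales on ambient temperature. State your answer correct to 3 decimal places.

0.979

n = 8, Σx = 180.8, Σy = 3620, Σxy = 90596.4, Σx² = 4455.58, Σy² = 1851462
Sxx = Σx² − (Σx)²/n = 4455.58 − 4086.08 = 369.5
Sxy = Σxy − (Σx)(Σy)/n = 90596.4 − 81812 = 8784.4
Syy = Σy² − (Σy)²/n = 1851462 − 1638050 = 213412
R² = Sxy²/(Sxx·Syy) = (8784.4)²/(369.5·213412) = 0.978568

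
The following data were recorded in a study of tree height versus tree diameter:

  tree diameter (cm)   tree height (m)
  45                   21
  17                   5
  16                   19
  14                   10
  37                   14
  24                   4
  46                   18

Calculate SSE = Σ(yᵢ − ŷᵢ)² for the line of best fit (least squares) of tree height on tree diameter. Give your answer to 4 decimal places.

n = 7, Σx = 199, Σy = 91, Σxy = 2916, Σx² = 6827, Σy² = 1463
Sxx = Σx² − (Σx)²/n = 6827 − 5657.285714 = 1169.714286
Sxy = Σxy − (Σx)(Σy)/n = 2916 − 2587 = 329
Syy = Σy² − (Σy)²/n = 1463 − 1183 = 280
b = Sxy/Sxx = 329/1169.714286 = 0.281265
SSE = Syy − b·Sxy = 280 − 0.281265·329 = 187.463727

187.4637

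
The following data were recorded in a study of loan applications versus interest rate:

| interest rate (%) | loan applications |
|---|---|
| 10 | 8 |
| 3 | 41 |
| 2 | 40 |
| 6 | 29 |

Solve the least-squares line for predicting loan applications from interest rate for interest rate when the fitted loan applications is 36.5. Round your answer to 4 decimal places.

n = 4, Σx = 21, Σy = 118, Σxy = 457, Σx² = 149
Sxx = Σx² − (Σx)²/n = 149 − 110.25 = 38.75
Sxy = Σxy − (Σx)(Σy)/n = 457 − 619.5 = -162.5
b = Sxy/Sxx = -162.5/38.75 = -4.193548
a = ȳ − b·x̄ = 29.5 − (-4.193548)·5.25 = 51.516129
Set a + b·x = 36.5: x = (36.5 − 51.516129) / (-4.193548) = 3.580769

3.5808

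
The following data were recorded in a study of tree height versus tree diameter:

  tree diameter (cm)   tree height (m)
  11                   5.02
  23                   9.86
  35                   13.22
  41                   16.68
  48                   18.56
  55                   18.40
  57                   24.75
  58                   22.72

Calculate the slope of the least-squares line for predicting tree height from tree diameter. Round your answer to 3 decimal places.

n = 8, Σx = 328, Σy = 129.21, Σxy = 6059.97, Σx² = 15498
Sxx = Σx² − (Σx)²/n = 15498 − 13448 = 2050
Sxy = Σxy − (Σx)(Σy)/n = 6059.97 − 5297.61 = 762.36
b = Sxy/Sxx = 762.36/2050 = 0.371883

0.372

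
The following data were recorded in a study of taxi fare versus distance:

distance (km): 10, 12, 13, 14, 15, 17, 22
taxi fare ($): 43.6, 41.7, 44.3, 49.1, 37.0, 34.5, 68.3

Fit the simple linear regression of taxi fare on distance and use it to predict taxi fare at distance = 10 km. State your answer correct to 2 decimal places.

37.39

n = 7, Σx = 103, Σy = 318.5, Σxy = 4843.8, Σx² = 1607
Sxx = Σx² − (Σx)²/n = 1607 − 1515.571429 = 91.428571
Sxy = Σxy − (Σx)(Σy)/n = 4843.8 − 4686.5 = 157.3
b = Sxy/Sxx = 157.3/91.428571 = 1.720469
a = ȳ − b·x̄ = 45.5 − 1.720469·14.714286 = 20.184531
ŷ(10) = a + b·10 = 20.184531 + 1.720469·10 = 37.389219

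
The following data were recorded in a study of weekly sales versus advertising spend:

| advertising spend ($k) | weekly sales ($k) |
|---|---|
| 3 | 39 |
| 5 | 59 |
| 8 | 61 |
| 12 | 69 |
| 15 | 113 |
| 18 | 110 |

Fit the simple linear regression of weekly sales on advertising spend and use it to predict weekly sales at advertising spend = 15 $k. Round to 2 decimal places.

98.31

n = 6, Σx = 61, Σy = 451, Σxy = 5403, Σx² = 791
Sxx = Σx² − (Σx)²/n = 791 − 620.166667 = 170.833333
Sxy = Σxy − (Σx)(Σy)/n = 5403 − 4585.166667 = 817.833333
b = Sxy/Sxx = 817.833333/170.833333 = 4.787317
a = ȳ − b·x̄ = 75.166667 − 4.787317·10.166667 = 26.495610
ŷ(15) = a + b·15 = 26.495610 + 4.787317·15 = 98.305366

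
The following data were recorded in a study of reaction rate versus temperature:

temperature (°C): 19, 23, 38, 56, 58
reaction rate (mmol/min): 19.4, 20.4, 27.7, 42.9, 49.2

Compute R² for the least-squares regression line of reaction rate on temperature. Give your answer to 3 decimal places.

0.959

n = 5, Σx = 194, Σy = 159.6, Σxy = 7146.4, Σx² = 8834, Σy² = 5820.86
Sxx = Σx² − (Σx)²/n = 8834 − 7527.2 = 1306.8
Sxy = Σxy − (Σx)(Σy)/n = 7146.4 − 6192.48 = 953.92
Syy = Σy² − (Σy)²/n = 5820.86 − 5094.432 = 726.428
R² = Sxy²/(Sxx·Syy) = (953.92)²/(1306.8·726.428) = 0.958566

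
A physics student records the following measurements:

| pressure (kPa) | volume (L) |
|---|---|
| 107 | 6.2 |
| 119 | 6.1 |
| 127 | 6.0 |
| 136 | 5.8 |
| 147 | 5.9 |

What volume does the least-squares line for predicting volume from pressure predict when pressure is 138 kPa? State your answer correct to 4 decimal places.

5.9017

n = 5, Σx = 636, Σy = 30, Σxy = 3807.4, Σx² = 81844
Sxx = Σx² − (Σx)²/n = 81844 − 80899.2 = 944.8
Sxy = Σxy − (Σx)(Σy)/n = 3807.4 − 3816 = -8.6
b = Sxy/Sxx = -8.6/944.8 = -0.009102
a = ȳ − b·x̄ = 6 − (-0.009102)·127.2 = 7.157832
ŷ(138) = a + b·138 = 7.157832 + (-0.009102)·138 = 5.901693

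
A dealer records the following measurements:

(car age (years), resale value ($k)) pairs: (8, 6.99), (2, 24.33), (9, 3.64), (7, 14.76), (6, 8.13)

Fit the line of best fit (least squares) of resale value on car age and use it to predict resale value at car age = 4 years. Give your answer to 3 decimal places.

n = 5, Σx = 32, Σy = 57.85, Σxy = 289.44, Σx² = 234
Sxx = Σx² − (Σx)²/n = 234 − 204.8 = 29.2
Sxy = Σxy − (Σx)(Σy)/n = 289.44 − 370.24 = -80.8
b = Sxy/Sxx = -80.8/29.2 = -2.767123
a = ȳ − b·x̄ = 11.57 − (-2.767123)·6.4 = 29.279589
ŷ(4) = a + b·4 = 29.279589 + (-2.767123)·4 = 18.211096

18.211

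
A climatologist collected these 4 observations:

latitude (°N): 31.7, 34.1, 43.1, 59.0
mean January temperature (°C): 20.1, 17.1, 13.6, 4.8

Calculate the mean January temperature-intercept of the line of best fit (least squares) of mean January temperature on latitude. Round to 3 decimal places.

36.243

n = 4, Σx = 167.9, Σy = 55.6, Σxy = 2089.64, Σx² = 7506.31
Sxx = Σx² − (Σx)²/n = 7506.31 − 7047.6025 = 458.7075
Sxy = Σxy − (Σx)(Σy)/n = 2089.64 − 2333.81 = -244.17
b = Sxy/Sxx = -244.17/458.7075 = -0.532300
a = ȳ − b·x̄ = 13.9 − (-0.532300)·41.975 = 36.243292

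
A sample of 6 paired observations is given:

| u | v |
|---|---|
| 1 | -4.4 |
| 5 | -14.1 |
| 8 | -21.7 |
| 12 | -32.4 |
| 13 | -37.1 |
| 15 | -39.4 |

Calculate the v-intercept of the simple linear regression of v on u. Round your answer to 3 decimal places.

-1.482

n = 6, Σx = 54, Σy = -149.1, Σxy = -1710.6, Σx² = 628
Sxx = Σx² − (Σx)²/n = 628 − 486 = 142
Sxy = Σxy − (Σx)(Σy)/n = -1710.6 − (-1341.9) = -368.7
b = Sxy/Sxx = -368.7/142 = -2.596479
a = ȳ − b·x̄ = -24.85 − (-2.596479)·9 = -1.481690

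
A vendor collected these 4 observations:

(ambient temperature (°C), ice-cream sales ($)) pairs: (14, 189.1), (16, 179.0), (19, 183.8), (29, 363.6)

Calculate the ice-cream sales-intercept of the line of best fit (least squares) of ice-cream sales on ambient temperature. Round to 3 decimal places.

n = 4, Σx = 78, Σy = 915.5, Σxy = 19548, Σx² = 1654
Sxx = Σx² − (Σx)²/n = 1654 − 1521 = 133
Sxy = Σxy − (Σx)(Σy)/n = 19548 − 17852.25 = 1695.75
b = Sxy/Sxx = 1695.75/133 = 12.75
a = ȳ − b·x̄ = 228.875 − 12.75·19.5 = -19.75

-19.750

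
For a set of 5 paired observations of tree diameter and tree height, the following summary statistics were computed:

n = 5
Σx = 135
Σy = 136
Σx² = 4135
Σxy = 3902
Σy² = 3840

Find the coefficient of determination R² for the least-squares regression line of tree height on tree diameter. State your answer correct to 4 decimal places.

Sxx = Σx² − (Σx)²/n = 4135 − 3645 = 490
Sxy = Σxy − (Σx)(Σy)/n = 3902 − 3672 = 230
Syy = Σy² − (Σy)²/n = 3840 − 3699.2 = 140.8
R² = Sxy²/(Sxx·Syy) = (230)²/(490·140.8) = 0.766756

0.7668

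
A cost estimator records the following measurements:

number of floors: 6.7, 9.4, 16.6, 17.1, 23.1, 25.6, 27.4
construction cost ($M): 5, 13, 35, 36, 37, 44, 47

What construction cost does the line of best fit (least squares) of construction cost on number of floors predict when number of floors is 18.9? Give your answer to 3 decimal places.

n = 7, Σx = 125.9, Σy = 217, Σxy = 4621.2, Σx² = 2640.95
Sxx = Σx² − (Σx)²/n = 2640.95 − 2264.401429 = 376.548571
Sxy = Σxy − (Σx)(Σy)/n = 4621.2 − 3902.9 = 718.3
b = Sxy/Sxx = 718.3/376.548571 = 1.907589
a = ȳ − b·x̄ = 31 − 1.907589·17.985714 = -3.309355
ŷ(18.9) = a + b·18.9 = -3.309355 + 1.907589·18.9 = 32.744082

32.744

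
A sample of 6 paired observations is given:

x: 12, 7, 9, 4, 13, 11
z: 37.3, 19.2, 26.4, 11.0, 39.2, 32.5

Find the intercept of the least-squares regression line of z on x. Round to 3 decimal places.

-2.533

n = 6, Σx = 56, Σy = 165.6, Σxy = 1730.7, Σx² = 580
Sxx = Σx² − (Σx)²/n = 580 − 522.666667 = 57.333333
Sxy = Σxy − (Σx)(Σy)/n = 1730.7 − 1545.6 = 185.1
b = Sxy/Sxx = 185.1/57.333333 = 3.228488
a = ȳ − b·x̄ = 27.6 − 3.228488·9.333333 = -2.532558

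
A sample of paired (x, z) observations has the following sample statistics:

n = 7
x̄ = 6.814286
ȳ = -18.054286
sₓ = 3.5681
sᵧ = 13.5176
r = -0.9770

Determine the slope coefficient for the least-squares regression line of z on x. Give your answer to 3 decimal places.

-3.701

b = r · sᵧ/sₓ = -0.977 · 13.5176/3.5681 = -3.701324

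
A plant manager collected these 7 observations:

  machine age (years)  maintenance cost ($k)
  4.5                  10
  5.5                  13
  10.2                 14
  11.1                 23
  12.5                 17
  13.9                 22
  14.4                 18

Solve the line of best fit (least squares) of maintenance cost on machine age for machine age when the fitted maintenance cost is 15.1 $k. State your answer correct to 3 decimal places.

n = 7, Σx = 72.1, Σy = 117, Σxy = 1292.1, Σx² = 834.57
Sxx = Σx² − (Σx)²/n = 834.57 − 742.63 = 91.94
Sxy = Σxy − (Σx)(Σy)/n = 1292.1 − 1205.1 = 87
b = Sxy/Sxx = 87/91.94 = 0.946269
a = ȳ − b·x̄ = 16.714286 − 0.946269·10.3 = 6.967712
Set a + b·x = 15.1: x = (15.1 − 6.967712) / 0.946269 = 8.594053

8.594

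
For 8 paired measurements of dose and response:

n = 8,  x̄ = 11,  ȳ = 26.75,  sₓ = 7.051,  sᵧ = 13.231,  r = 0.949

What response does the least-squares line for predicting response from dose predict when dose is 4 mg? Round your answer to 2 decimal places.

14.28

b = r · sᵧ/sₓ = 0.949 · 13.231/7.051 = 1.780771
a = ȳ − b·x̄ = 26.75 − 1.780771·11 = 7.161515
ŷ(4) = a + b·4 = 7.161515 + 1.780771·4 = 14.284600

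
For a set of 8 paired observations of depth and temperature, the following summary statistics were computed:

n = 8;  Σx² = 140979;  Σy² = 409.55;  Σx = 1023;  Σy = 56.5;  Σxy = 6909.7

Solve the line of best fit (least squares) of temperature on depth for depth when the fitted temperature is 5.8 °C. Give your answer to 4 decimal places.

168.5765

Sxx = Σx² − (Σx)²/n = 140979 − 130816.125 = 10162.875
Sxy = Σxy − (Σx)(Σy)/n = 6909.7 − 7224.9375 = -315.2375
b = Sxy/Sxx = -315.2375/10162.875 = -0.031019
a = ȳ − b·x̄ = 7.0625 − (-0.031019)·127.875 = 11.028995
Set a + b·x = 5.8: x = (5.8 − 11.028995) / (-0.031019) = 168.576470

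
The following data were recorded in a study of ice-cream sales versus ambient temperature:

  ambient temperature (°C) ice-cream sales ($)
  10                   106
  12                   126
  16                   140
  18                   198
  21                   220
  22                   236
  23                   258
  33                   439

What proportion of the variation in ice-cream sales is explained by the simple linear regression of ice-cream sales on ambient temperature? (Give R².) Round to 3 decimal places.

0.960

n = 8, Σx = 155, Σy = 1723, Σxy = 38609, Σx² = 3367, Σy² = 449297
Sxx = Σx² − (Σx)²/n = 3367 − 3003.125 = 363.875
Sxy = Σxy − (Σx)(Σy)/n = 38609 − 33383.125 = 5225.875
Syy = Σy² − (Σy)²/n = 449297 − 371091.125 = 78205.875
R² = Sxy²/(Sxx·Syy) = (5225.875)²/(363.875·78205.875) = 0.959680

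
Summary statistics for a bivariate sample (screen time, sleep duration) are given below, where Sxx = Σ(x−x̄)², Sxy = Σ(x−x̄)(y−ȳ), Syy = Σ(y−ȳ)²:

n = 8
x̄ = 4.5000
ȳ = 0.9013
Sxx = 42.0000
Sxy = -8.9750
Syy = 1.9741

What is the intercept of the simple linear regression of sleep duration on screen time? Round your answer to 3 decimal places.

1.863

b = Sxy/Sxx = -8.975/42 = -0.213690
a = ȳ − b·x̄ = 0.9013 − (-0.213690)·4.5 = 1.862907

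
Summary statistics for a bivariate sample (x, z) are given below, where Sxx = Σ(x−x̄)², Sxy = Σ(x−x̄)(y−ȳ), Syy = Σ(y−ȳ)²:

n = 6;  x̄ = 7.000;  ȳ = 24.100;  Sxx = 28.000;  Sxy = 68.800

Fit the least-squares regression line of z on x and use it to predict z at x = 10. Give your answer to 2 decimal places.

b = Sxy/Sxx = 68.8/28 = 2.457143
a = ȳ − b·x̄ = 24.1 − 2.457143·7 = 6.9
ŷ(10) = a + b·10 = 6.9 + 2.457143·10 = 31.471429

31.47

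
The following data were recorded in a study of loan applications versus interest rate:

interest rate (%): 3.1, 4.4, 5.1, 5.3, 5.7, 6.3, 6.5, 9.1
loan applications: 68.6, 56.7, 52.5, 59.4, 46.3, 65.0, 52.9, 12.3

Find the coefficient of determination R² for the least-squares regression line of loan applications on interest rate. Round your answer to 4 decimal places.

n = 8, Σx = 45.5, Σy = 413.7, Σxy = 2173.9, Σx² = 280.31, Σy² = 23523.85
Sxx = Σx² − (Σx)²/n = 280.31 − 258.78125 = 21.52875
Sxy = Σxy − (Σx)(Σy)/n = 2173.9 − 2352.91875 = -179.01875
Syy = Σy² − (Σy)²/n = 23523.85 − 21393.46125 = 2130.38875
R² = Sxy²/(Sxx·Syy) = (-179.01875)²/(21.52875·2130.38875) = 0.698746

0.6987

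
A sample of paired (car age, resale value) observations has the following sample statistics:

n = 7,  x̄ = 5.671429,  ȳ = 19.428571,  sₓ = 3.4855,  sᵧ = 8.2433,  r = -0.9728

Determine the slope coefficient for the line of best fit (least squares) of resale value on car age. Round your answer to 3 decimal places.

b = r · sᵧ/sₓ = -0.9728 · 8.2433/3.4855 = -2.300698

-2.301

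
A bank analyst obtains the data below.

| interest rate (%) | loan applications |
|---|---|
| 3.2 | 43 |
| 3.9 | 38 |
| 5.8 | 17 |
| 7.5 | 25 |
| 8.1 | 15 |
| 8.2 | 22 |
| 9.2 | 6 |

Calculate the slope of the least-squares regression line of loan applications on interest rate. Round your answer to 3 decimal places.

-5.006

n = 7, Σx = 45.9, Σy = 166, Σxy = 929, Σx² = 332.83
Sxx = Σx² − (Σx)²/n = 332.83 − 300.972857 = 31.857143
Sxy = Σxy − (Σx)(Σy)/n = 929 − 1088.485714 = -159.485714
b = Sxy/Sxx = -159.485714/31.857143 = -5.006278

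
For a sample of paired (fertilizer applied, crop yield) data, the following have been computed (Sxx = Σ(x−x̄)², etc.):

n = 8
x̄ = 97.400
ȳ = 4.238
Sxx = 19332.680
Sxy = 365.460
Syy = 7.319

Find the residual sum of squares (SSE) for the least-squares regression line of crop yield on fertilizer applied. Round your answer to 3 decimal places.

0.410

b = Sxy/Sxx = 365.46/19332.68 = 0.018904
SSE = Syy − b·Sxy = 7.319 − 0.018904·365.46 = 0.410438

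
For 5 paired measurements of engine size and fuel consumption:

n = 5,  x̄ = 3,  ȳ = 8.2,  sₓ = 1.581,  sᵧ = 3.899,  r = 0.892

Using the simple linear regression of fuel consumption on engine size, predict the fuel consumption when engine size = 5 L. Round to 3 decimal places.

b = r · sᵧ/sₓ = 0.892 · 3.899/1.581 = 2.199815
a = ȳ − b·x̄ = 8.2 − 2.199815·3 = 1.600554
ŷ(5) = a + b·5 = 1.600554 + 2.199815·5 = 12.599631

12.600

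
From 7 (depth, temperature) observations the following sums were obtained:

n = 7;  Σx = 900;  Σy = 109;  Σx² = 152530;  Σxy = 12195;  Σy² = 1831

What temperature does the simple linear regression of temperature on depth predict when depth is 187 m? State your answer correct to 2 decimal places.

12.68

Sxx = Σx² − (Σx)²/n = 152530 − 115714.285714 = 36815.714286
Sxy = Σxy − (Σx)(Σy)/n = 12195 − 14014.285714 = -1819.285714
b = Sxy/Sxx = -1819.285714/36815.714286 = -0.049416
a = ȳ − b·x̄ = 15.571429 − (-0.049416)·128.571429 = 21.924916
ŷ(187) = a + b·187 = 21.924916 + (-0.049416)·187 = 12.684122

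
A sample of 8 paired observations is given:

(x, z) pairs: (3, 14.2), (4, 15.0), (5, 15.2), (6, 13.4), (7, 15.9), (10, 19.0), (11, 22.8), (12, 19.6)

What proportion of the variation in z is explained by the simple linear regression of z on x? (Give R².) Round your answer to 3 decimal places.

n = 8, Σx = 58, Σy = 135.1, Σxy = 1046.3, Σx² = 500, Σy² = 2355.05
Sxx = Σx² − (Σx)²/n = 500 − 420.5 = 79.5
Sxy = Σxy − (Σx)(Σy)/n = 1046.3 − 979.475 = 66.825
Syy = Σy² − (Σy)²/n = 2355.05 − 2281.50125 = 73.54875
R² = Sxy²/(Sxx·Syy) = (66.825)²/(79.5·73.54875) = 0.763722

0.764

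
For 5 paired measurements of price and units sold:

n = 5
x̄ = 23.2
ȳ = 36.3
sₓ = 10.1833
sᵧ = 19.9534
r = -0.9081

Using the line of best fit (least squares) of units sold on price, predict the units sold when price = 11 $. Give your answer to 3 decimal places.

b = r · sᵧ/sₓ = -0.9081 · 19.9534/10.1833 = -1.779353
a = ȳ − b·x̄ = 36.3 − (-1.779353)·23.2 = 77.580983
ŷ(11) = a + b·11 = 77.580983 + (-1.779353)·11 = 58.008103

58.008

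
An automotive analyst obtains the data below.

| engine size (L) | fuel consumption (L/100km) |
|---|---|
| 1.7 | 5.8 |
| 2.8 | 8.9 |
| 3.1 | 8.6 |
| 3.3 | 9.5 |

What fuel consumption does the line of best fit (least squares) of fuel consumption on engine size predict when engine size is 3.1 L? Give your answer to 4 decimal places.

n = 4, Σx = 10.9, Σy = 32.8, Σxy = 92.79, Σx² = 31.23
Sxx = Σx² − (Σx)²/n = 31.23 − 29.7025 = 1.5275
Sxy = Σxy − (Σx)(Σy)/n = 92.79 − 89.38 = 3.41
b = Sxy/Sxx = 3.41/1.5275 = 2.232406
a = ȳ − b·x̄ = 8.2 − 2.232406·2.725 = 2.116694
ŷ(3.1) = a + b·3.1 = 2.116694 + 2.232406·3.1 = 9.037152

9.0372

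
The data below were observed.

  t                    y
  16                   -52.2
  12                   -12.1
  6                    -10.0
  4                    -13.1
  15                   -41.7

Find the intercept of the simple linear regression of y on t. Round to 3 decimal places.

6.370

n = 5, Σx = 53, Σy = -129.1, Σxy = -1718.3, Σx² = 677
Sxx = Σx² − (Σx)²/n = 677 − 561.8 = 115.2
Sxy = Σxy − (Σx)(Σy)/n = -1718.3 − (-1368.46) = -349.84
b = Sxy/Sxx = -349.84/115.2 = -3.036806
a = ȳ − b·x̄ = -25.82 − (-3.036806)·10.6 = 6.370139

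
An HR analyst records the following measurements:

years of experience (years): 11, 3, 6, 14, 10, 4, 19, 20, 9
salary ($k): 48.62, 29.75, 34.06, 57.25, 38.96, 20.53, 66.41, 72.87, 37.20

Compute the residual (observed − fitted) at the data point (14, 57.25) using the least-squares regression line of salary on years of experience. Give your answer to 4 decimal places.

n = 9, Σx = 96, Σy = 405.65, Σxy = 5155.64, Σx² = 1320
Sxx = Σx² − (Σx)²/n = 1320 − 1024 = 296
Sxy = Σxy − (Σx)(Σy)/n = 5155.64 − 4326.933333 = 828.706667
b = Sxy/Sxx = 828.706667/296 = 2.799685
a = ȳ − b·x̄ = 45.072222 − 2.799685·10.666667 = 15.208919
ŷ(14) = 15.208919 + 2.799685·14 = 54.404505
residual = y − ŷ = 57.25 − 54.404505 = 2.845495

2.8455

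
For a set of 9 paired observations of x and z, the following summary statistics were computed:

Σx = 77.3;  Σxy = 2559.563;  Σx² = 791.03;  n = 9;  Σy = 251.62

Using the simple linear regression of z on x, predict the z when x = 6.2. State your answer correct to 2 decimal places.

20.47

Sxx = Σx² − (Σx)²/n = 791.03 − 663.921111 = 127.108889
Sxy = Σxy − (Σx)(Σy)/n = 2559.563 − 2161.136222 = 398.426778
b = Sxy/Sxx = 398.426778/127.108889 = 3.134531
a = ȳ − b·x̄ = 27.957778 − 3.134531·8.588889 = 1.035638
ŷ(6.2) = a + b·6.2 = 1.035638 + 3.134531·6.2 = 20.469731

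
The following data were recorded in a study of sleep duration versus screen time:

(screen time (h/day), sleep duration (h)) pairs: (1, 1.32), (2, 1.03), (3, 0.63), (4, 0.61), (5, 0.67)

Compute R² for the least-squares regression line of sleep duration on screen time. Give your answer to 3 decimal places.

n = 5, Σx = 15, Σy = 4.26, Σxy = 11.06, Σx² = 55, Σy² = 4.0212
Sxx = Σx² − (Σx)²/n = 55 − 45 = 10
Sxy = Σxy − (Σx)(Σy)/n = 11.06 − 12.78 = -1.72
Syy = Σy² − (Σy)²/n = 4.0212 − 3.62952 = 0.39168
R² = Sxy²/(Sxx·Syy) = (-1.72)²/(10·0.39168) = 0.755310

0.755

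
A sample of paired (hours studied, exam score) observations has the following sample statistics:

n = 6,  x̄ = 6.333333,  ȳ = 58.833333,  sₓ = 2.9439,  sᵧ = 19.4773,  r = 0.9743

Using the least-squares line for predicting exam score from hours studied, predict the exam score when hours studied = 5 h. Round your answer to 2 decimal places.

50.24

b = r · sᵧ/sₓ = 0.9743 · 19.4773/2.9439 = 6.446120
a = ȳ − b·x̄ = 58.833333 − 6.446120·6.333333 = 18.007907
ŷ(5) = a + b·5 = 18.007907 + 6.446120·5 = 50.238508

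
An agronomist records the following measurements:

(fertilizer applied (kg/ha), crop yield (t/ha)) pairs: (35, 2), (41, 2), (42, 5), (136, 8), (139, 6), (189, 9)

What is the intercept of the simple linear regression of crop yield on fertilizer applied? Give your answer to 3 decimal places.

n = 6, Σx = 582, Σy = 32, Σxy = 3985, Σx² = 78208
Sxx = Σx² − (Σx)²/n = 78208 − 56454 = 21754
Sxy = Σxy − (Σx)(Σy)/n = 3985 − 3104 = 881
b = Sxy/Sxx = 881/21754 = 0.040498
a = ȳ − b·x̄ = 5.333333 − 0.040498·97 = 1.404998

1.405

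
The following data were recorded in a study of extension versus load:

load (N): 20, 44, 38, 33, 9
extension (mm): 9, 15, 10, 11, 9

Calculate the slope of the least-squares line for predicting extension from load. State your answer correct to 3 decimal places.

0.136

n = 5, Σx = 144, Σy = 54, Σxy = 1664, Σx² = 4950
Sxx = Σx² − (Σx)²/n = 4950 − 4147.2 = 802.8
Sxy = Σxy − (Σx)(Σy)/n = 1664 − 1555.2 = 108.8
b = Sxy/Sxx = 108.8/802.8 = 0.135526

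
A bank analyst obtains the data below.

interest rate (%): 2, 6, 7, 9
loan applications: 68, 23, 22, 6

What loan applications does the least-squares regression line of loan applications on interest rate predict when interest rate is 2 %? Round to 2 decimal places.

65.44

n = 4, Σx = 24, Σy = 119, Σxy = 482, Σx² = 170
Sxx = Σx² − (Σx)²/n = 170 − 144 = 26
Sxy = Σxy − (Σx)(Σy)/n = 482 − 714 = -232
b = Sxy/Sxx = -232/26 = -8.923077
a = ȳ − b·x̄ = 29.75 − (-8.923077)·6 = 83.288462
ŷ(2) = a + b·2 = 83.288462 + (-8.923077)·2 = 65.442308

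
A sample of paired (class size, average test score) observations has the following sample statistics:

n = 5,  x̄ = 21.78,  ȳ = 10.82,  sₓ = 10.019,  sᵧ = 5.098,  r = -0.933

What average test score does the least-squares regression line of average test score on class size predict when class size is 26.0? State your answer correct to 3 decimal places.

b = r · sᵧ/sₓ = -0.933 · 5.098/10.019 = -0.474741
a = ȳ − b·x̄ = 10.82 − (-0.474741)·21.78 = 21.159868
ŷ(26.0) = a + b·26.0 = 21.159868 + (-0.474741)·26 = 8.816591

8.817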